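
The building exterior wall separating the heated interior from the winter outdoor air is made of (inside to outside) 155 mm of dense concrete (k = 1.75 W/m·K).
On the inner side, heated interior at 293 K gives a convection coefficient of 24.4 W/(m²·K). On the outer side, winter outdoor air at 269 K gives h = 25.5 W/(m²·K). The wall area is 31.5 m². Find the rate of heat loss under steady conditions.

Using the resistance-network approach (series):
R_inner film = 1/(h_i·A) = 1/(24.4×31.5) = 0.001301 K/W
R_dense concrete = L/(kA) = 0.155/(1.75×31.5) = 0.002812 K/W
R_outer film = 1/(h_o·A) = 1/(25.5×31.5) = 0.001245 K/W
R_total = 0.005358 K/W
Q = ΔT / R_total = 24 / 0.005358

Q ≈ 4480 W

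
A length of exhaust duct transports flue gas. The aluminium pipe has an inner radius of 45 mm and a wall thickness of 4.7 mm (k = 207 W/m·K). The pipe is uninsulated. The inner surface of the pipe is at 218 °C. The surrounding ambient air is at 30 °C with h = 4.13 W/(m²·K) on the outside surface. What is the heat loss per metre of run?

q′ ≈ 242 W/m

Per-layer cylindrical resistances, series-summed:
R_aluminium pipe wall = ln(49.7/45)/(2π×207×1) = 7.638×10^-5 K/W
R_outer film = 1/(h_o·2πr_oL) = 1/(4.13×2π×0.0497×1) = 0.7754 K/W
R_total = 0.7755 K/W
Q = ΔT/R_total = 188/0.7755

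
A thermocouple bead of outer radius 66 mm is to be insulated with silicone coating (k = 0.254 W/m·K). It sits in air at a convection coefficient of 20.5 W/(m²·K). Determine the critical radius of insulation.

For a sphere r_cr = 2k/h = 2×0.254/20.5
r_cr = 24.8 mm; since the bare radius (66 mm) is above r_cr, any added insulation will reduce heat loss.

r_cr ≈ 24.8 mm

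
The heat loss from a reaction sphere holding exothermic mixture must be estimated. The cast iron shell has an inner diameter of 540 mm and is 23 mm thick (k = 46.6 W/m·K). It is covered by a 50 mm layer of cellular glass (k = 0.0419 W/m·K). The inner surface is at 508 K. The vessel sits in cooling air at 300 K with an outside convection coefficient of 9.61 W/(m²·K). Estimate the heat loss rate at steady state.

Q ≈ 205 W

Each spherical layer contributes R = (1/r_i − 1/r_o)/(4πk):
R_cast iron shell = (1/0.27 − 1/0.293)/(4π×46.6) = 4.965×10^-4 K/W
R_cellular glass = (1/0.293 − 1/0.343)/(4π×0.0419) = 0.9449 K/W
R_outer film = 1/(h·4πr_o²) = 1/(9.61×4π×0.343²) = 0.07038 K/W
R_total = 1.016 K/W
Q = ΔT/R_total = 208/1.016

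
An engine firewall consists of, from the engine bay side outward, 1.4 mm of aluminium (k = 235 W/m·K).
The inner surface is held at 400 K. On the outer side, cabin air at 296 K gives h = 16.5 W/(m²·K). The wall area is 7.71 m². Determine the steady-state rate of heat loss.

Q ≈ 13200 W

Series thermal resistances:
R_aluminium = L/(kA) = 0.0014/(235×7.71) = 7.727×10^-7 K/W
R_outer film = 1/(h_o·A) = 1/(16.5×7.71) = 0.007861 K/W
R_total = 0.007861 K/W
Q = ΔT / R_total = 104 / 0.007861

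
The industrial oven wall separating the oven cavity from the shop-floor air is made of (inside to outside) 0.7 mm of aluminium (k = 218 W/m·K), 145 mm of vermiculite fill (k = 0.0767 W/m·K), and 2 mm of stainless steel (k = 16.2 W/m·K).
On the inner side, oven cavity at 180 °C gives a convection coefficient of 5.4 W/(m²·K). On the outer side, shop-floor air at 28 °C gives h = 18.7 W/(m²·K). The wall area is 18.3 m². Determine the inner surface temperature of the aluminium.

Series thermal resistances:
R_inner film = 1/(h_i·A) = 1/(5.4×18.3) = 0.01012 K/W
R_aluminium = L/(kA) = 0.0007/(218×18.3) = 1.755×10^-7 K/W
R_vermiculite fill = L/(kA) = 0.145/(0.0767×18.3) = 0.1033 K/W
R_stainless steel = L/(kA) = 0.002/(16.2×18.3) = 6.746×10^-6 K/W
R_outer film = 1/(h_o·A) = 1/(18.7×18.3) = 0.002922 K/W
R_total = 0.1164 K/W;  Q = ΔT/R_total = 152/0.1164 = 1306 W
T_interface = T_inner − Q·ΣR(inner→interface) = 180 − 1310×0.01012

T ≈ 167 °C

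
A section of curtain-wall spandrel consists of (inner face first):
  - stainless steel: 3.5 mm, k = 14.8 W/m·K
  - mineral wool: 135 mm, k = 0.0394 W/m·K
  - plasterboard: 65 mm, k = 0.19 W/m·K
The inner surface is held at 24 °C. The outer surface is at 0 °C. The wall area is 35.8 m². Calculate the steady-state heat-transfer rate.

Q ≈ 228 W

Thermal resistances in series:
R_stainless steel = L/(kA) = 0.0035/(14.8×35.8) = 6.606×10^-6 K/W
R_mineral wool = L/(kA) = 0.135/(0.0394×35.8) = 0.09571 K/W
R_plasterboard = L/(kA) = 0.065/(0.19×35.8) = 0.009556 K/W
R_total = 0.1053 K/W
Q = ΔT / R_total = 24 / 0.1053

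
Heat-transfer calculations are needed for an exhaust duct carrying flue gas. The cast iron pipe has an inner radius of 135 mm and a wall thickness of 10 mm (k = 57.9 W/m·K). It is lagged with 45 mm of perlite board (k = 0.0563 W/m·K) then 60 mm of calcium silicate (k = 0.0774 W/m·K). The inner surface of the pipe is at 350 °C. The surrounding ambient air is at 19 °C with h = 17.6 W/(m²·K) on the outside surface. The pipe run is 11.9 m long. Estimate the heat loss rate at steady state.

Per-layer cylindrical resistances, series-summed:
R_cast iron pipe wall = ln(145/135)/(2π×57.9×11.9) = 1.651×10^-5 K/W
R_perlite board = ln(190/145)/(2π×0.0563×11.9) = 0.06421 K/W
R_calcium silicate = ln(250/190)/(2π×0.0774×11.9) = 0.04742 K/W
R_outer film = 1/(h_o·2πr_oL) = 1/(17.6×2π×0.25×11.9) = 0.00304 K/W
R_total = 0.1147 K/W
Q = ΔT/R_total = 331/0.1147

Q ≈ 2890 W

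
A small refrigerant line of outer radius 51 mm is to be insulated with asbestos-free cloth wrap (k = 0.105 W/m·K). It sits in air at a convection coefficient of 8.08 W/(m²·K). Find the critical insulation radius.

For a cylinder r_cr = k/h = 0.105/8.08
r_cr = 13 mm; since the bare radius (51 mm) is above r_cr, any added insulation will reduce heat loss.

r_cr ≈ 13 mm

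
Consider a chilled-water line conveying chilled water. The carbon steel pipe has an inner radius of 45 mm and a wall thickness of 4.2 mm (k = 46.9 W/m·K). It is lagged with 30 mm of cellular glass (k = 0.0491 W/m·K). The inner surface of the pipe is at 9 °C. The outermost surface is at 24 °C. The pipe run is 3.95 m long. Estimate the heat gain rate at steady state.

Per-layer cylindrical resistances, series-summed:
R_carbon steel pipe wall = ln(49.2/45)/(2π×46.9×3.95) = 7.666×10^-5 K/W
R_cellular glass = ln(79.2/49.2)/(2π×0.0491×3.95) = 0.3907 K/W
R_total = 0.3908 K/W
Q = ΔT/R_total = 15/0.3908

Q ≈ 38.4 W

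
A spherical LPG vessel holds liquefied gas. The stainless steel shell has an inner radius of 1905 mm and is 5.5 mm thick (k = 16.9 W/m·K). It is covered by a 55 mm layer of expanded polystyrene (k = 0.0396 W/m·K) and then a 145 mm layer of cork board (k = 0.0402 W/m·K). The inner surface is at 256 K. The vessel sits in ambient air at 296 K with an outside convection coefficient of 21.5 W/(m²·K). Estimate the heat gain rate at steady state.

Q ≈ 402 W

Radial (spherical) resistances in series:
R_stainless steel shell = (1/1.905 − 1/1.9105)/(4π×16.9) = 7.116×10^-6 K/W
R_expanded polystyrene = (1/1.9105 − 1/1.9655)/(4π×0.0396) = 0.02943 K/W
R_cork board = (1/1.9655 − 1/2.1105)/(4π×0.0402) = 0.06919 K/W
R_outer film = 1/(h·4πr_o²) = 1/(21.5×4π×2.1105²) = 8.31×10^-4 K/W
R_total = 0.09947 K/W
Q = ΔT/R_total = 40/0.09947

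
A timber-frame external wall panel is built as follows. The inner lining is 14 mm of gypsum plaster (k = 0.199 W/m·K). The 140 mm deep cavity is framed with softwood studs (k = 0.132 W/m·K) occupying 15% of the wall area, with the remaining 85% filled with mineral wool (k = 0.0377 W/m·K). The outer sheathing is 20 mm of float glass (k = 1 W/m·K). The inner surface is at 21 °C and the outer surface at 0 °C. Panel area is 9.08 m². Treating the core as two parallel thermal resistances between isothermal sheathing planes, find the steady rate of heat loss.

Sheathing layers in series; stud and cavity paths in parallel between them.
R_inner = 0.014/(0.199×9.08) = 0.007748 K/W
R_stud  = 0.14/(0.132×0.15×9.08) = 0.7787 K/W
R_cav   = 0.14/(0.0377×0.85×9.08) = 0.4812 K/W
1/R_core = 1/R_stud + 1/R_cav → R_core = 0.2974 K/W
R_outer = 0.02/(1×9.08) = 0.002203 K/W
R_total = 0.3073 K/W
Q = ΔT/R_total = 21/0.3073

Q ≈ 68.3 W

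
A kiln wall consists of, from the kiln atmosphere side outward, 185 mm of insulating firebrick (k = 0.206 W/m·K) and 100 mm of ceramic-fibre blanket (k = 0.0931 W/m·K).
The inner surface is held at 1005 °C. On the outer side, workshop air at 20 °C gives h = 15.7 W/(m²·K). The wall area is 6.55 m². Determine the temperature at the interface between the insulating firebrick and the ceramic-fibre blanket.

T ≈ 570 °C

Using the resistance-network approach (series):
R_insulating firebrick = L/(kA) = 0.185/(0.206×6.55) = 0.1371 K/W
R_ceramic-fibre blanket = L/(kA) = 0.1/(0.0931×6.55) = 0.164 K/W
R_outer film = 1/(h_o·A) = 1/(15.7×6.55) = 0.009724 K/W
R_total = 0.3108 K/W;  Q = ΔT/R_total = 985/0.3108 = 3169 W
T_interface = T_inner − Q·ΣR(inner→interface) = 1005 − 3170×0.1371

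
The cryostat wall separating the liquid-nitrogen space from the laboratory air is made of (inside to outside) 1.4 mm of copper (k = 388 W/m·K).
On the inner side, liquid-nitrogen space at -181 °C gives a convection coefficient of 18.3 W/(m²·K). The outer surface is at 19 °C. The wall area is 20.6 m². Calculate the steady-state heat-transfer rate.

Q ≈ 75400 W

Model the wall as resistances in series:
R_inner film = 1/(h_i·A) = 1/(18.3×20.6) = 0.002653 K/W
R_copper = L/(kA) = 0.0014/(388×20.6) = 1.752×10^-7 K/W
R_total = 0.002653 K/W
Q = ΔT / R_total = 200 / 0.002653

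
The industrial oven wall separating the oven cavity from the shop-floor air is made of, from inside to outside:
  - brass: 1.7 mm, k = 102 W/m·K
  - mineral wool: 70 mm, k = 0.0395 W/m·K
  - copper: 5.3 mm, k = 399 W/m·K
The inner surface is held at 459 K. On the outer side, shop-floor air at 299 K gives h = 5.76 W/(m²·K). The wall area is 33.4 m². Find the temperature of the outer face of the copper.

Series thermal resistances:
R_brass = L/(kA) = 0.0017/(102×33.4) = 4.99×10^-7 K/W
R_mineral wool = L/(kA) = 0.07/(0.0395×33.4) = 0.05306 K/W
R_copper = L/(kA) = 0.0053/(399×33.4) = 3.977×10^-7 K/W
R_outer film = 1/(h_o·A) = 1/(5.76×33.4) = 0.005198 K/W
R_total = 0.05826 K/W;  Q = ΔT/R_total = 160/0.05826 = 2746 W
T_interface = T_inner − Q·ΣR(inner→interface) = 459 − 2750×0.05306

T ≈ 313 K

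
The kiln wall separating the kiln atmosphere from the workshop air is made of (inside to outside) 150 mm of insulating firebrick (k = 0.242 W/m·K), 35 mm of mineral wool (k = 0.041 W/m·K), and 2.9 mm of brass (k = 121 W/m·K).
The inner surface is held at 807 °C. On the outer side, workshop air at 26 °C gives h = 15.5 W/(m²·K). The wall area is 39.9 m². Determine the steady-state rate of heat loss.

Q ≈ 20300 W

Using the resistance-network approach (series):
R_insulating firebrick = L/(kA) = 0.15/(0.242×39.9) = 0.01553 K/W
R_mineral wool = L/(kA) = 0.035/(0.041×39.9) = 0.02139 K/W
R_brass = L/(kA) = 0.0029/(121×39.9) = 6.007×10^-7 K/W
R_outer film = 1/(h_o·A) = 1/(15.5×39.9) = 0.001617 K/W
R_total = 0.03855 K/W
Q = ΔT / R_total = 781 / 0.03855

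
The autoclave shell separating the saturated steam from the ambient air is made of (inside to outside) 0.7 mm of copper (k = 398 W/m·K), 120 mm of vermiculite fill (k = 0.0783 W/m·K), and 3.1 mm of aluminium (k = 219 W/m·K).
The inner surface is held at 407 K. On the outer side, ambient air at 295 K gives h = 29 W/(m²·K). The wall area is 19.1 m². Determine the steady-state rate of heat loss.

Treating each layer as a thermal resistance in series:
R_copper = L/(kA) = 0.0007/(398×19.1) = 9.208×10^-8 K/W
R_vermiculite fill = L/(kA) = 0.12/(0.0783×19.1) = 0.08024 K/W
R_aluminium = L/(kA) = 0.0031/(219×19.1) = 7.411×10^-7 K/W
R_outer film = 1/(h_o·A) = 1/(29×19.1) = 0.001805 K/W
R_total = 0.08205 K/W
Q = ΔT / R_total = 112 / 0.08205

Q ≈ 1370 W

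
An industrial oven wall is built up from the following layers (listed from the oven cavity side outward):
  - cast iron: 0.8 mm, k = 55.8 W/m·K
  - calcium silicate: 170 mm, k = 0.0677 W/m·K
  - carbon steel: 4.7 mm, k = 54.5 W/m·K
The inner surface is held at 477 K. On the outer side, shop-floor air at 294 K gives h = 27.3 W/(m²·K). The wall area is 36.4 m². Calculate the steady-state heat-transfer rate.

Series thermal resistances:
R_cast iron = L/(kA) = 0.0008/(55.8×36.4) = 3.939×10^-7 K/W
R_calcium silicate = L/(kA) = 0.17/(0.0677×36.4) = 0.06899 K/W
R_carbon steel = L/(kA) = 0.0047/(54.5×36.4) = 2.369×10^-6 K/W
R_outer film = 1/(h_o·A) = 1/(27.3×36.4) = 0.001006 K/W
R_total = 0.06999 K/W
Q = ΔT / R_total = 183 / 0.06999

Q ≈ 2610 W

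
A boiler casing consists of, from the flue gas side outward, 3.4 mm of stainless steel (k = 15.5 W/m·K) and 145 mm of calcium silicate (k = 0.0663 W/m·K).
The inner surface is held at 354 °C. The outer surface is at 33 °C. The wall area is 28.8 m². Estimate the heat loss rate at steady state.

Model the wall as resistances in series:
R_stainless steel = L/(kA) = 0.0034/(15.5×28.8) = 7.616×10^-6 K/W
R_calcium silicate = L/(kA) = 0.145/(0.0663×28.8) = 0.07594 K/W
R_total = 0.07595 K/W
Q = ΔT / R_total = 321 / 0.07595

Q ≈ 4230 W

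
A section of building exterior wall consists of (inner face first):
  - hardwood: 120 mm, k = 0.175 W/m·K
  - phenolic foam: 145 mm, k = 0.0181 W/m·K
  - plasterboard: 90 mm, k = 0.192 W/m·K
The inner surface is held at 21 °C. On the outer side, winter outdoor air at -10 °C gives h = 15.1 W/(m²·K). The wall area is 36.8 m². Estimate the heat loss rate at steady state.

Q ≈ 124 W

Model the wall as resistances in series:
R_hardwood = L/(kA) = 0.12/(0.175×36.8) = 0.01863 K/W
R_phenolic foam = L/(kA) = 0.145/(0.0181×36.8) = 0.2177 K/W
R_plasterboard = L/(kA) = 0.09/(0.192×36.8) = 0.01274 K/W
R_outer film = 1/(h_o·A) = 1/(15.1×36.8) = 0.0018 K/W
R_total = 0.2509 K/W
Q = ΔT / R_total = 31 / 0.2509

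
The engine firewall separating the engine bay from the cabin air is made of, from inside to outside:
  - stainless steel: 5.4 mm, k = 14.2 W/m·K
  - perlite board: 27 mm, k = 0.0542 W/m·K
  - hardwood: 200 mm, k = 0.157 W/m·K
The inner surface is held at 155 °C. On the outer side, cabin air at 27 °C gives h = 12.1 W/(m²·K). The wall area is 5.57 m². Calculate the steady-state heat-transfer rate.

Q ≈ 384 W

Treating each layer as a thermal resistance in series:
R_stainless steel = L/(kA) = 0.0054/(14.2×5.57) = 6.827×10^-5 K/W
R_perlite board = L/(kA) = 0.027/(0.0542×5.57) = 0.08944 K/W
R_hardwood = L/(kA) = 0.2/(0.157×5.57) = 0.2287 K/W
R_outer film = 1/(h_o·A) = 1/(12.1×5.57) = 0.01484 K/W
R_total = 0.333 K/W
Q = ΔT / R_total = 128 / 0.333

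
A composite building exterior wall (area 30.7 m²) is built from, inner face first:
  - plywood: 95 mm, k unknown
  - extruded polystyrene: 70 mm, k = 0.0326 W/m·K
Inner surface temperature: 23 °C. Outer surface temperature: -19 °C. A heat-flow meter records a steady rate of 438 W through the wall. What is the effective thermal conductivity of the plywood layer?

Treating each layer as a thermal resistance in series:
R_extruded polystyrene = L/(kA) = 0.07/(0.0326×30.7) = 0.06994 K/W
Sum of known resistances R_other = 0.06994 K/W
Total R = ΔT/Q = 42/438 = 0.09589 K/W
R_plywood = R_total − R_other = 0.02595 K/W
k = L/(R·A) = 0.095/(0.02595×30.7)

k ≈ 0.119 W/(m·K)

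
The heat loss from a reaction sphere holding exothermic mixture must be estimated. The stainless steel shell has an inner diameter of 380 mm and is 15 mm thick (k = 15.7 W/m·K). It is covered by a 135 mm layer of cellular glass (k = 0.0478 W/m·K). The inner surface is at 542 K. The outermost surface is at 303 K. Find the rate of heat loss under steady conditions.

For a spherical shell R = (1/r₁ − 1/r₂)/(4πk); film R = 1/(h·4πr²). In series:
R_stainless steel shell = (1/0.19 − 1/0.205)/(4π×15.7) = 0.001952 K/W
R_cellular glass = (1/0.205 − 1/0.34)/(4π×0.0478) = 3.225 K/W
R_total = 3.226 K/W
Q = ΔT/R_total = 239/3.226

Q ≈ 74.1 W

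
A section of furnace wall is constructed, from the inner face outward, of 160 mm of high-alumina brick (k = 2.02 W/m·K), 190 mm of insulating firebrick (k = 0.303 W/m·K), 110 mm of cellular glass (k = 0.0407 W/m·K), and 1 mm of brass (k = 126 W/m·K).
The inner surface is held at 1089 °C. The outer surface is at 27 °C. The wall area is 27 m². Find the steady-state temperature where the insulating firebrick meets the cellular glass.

Series thermal resistances:
R_high-alumina brick = L/(kA) = 0.16/(2.02×27) = 0.002934 K/W
R_insulating firebrick = L/(kA) = 0.19/(0.303×27) = 0.02322 K/W
R_cellular glass = L/(kA) = 0.11/(0.0407×27) = 0.1001 K/W
R_brass = L/(kA) = 0.001/(126×27) = 2.939×10^-7 K/W
R_total = 0.1263 K/W;  Q = ΔT/R_total = 1062/0.1263 = 8411 W
T_interface = T_inner − Q·ΣR(inner→interface) = 1089 − 8410×0.02616

T ≈ 869 °C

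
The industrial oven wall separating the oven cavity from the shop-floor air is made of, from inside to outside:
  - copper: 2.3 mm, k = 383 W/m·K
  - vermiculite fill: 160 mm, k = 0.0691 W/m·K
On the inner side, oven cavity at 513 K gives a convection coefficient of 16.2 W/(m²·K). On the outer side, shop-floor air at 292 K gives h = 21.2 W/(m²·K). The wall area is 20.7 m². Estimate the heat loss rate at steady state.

Treating each layer as a thermal resistance in series:
R_inner film = 1/(h_i·A) = 1/(16.2×20.7) = 0.002982 K/W
R_copper = L/(kA) = 0.0023/(383×20.7) = 2.901×10^-7 K/W
R_vermiculite fill = L/(kA) = 0.16/(0.0691×20.7) = 0.1119 K/W
R_outer film = 1/(h_o·A) = 1/(21.2×20.7) = 0.002279 K/W
R_total = 0.1171 K/W
Q = ΔT / R_total = 221 / 0.1171

Q ≈ 1890 W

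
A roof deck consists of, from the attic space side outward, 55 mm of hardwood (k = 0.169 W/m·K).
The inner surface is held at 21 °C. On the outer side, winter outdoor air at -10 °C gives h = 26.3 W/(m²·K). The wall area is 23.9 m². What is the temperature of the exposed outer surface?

Thermal resistances in series:
R_hardwood = L/(kA) = 0.055/(0.169×23.9) = 0.01362 K/W
R_outer film = 1/(h_o·A) = 1/(26.3×23.9) = 0.001591 K/W
R_total = 0.01521 K/W;  Q = ΔT/R_total = 31/0.01521 = 2038 W
T_interface = T_inner − Q·ΣR(inner→interface) = 21 − 2040×0.01362

T ≈ -6.76 °C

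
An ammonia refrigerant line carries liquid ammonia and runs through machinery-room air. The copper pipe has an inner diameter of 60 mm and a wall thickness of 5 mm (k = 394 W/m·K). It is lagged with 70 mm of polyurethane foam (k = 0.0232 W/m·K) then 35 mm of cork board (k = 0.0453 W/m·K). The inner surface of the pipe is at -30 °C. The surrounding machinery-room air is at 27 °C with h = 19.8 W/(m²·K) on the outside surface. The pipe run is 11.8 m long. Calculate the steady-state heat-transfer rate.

Radial resistances (cylindrical: R_cond = ln(r_o/r_i)/(2πkL), R_conv = 1/(h·2πrL)):
R_copper pipe wall = ln(35/30)/(2π×394×11.8) = 5.277×10^-6 K/W
R_polyurethane foam = ln(105/35)/(2π×0.0232×11.8) = 0.6387 K/W
R_cork board = ln(140/105)/(2π×0.0453×11.8) = 0.08566 K/W
R_outer film = 1/(h_o·2πr_oL) = 1/(19.8×2π×0.14×11.8) = 0.004866 K/W
R_total = 0.7292 K/W
Q = ΔT/R_total = 57/0.7292

Q ≈ 78.2 W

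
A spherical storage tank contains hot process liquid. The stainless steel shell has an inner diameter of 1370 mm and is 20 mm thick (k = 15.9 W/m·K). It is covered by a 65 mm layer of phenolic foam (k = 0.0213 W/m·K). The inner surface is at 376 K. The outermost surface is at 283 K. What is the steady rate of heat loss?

Q ≈ 208 W

Spherical conduction: R = (1/r_in − 1/r_out)/(4πk) per layer; series-sum.
R_stainless steel shell = (1/0.685 − 1/0.705)/(4π×15.9) = 2.073×10^-4 K/W
R_phenolic foam = (1/0.705 − 1/0.77)/(4π×0.0213) = 0.4473 K/W
R_total = 0.4476 K/W
Q = ΔT/R_total = 93/0.4476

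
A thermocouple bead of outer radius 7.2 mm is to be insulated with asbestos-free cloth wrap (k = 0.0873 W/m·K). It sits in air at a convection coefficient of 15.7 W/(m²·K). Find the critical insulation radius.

For a sphere r_cr = 2k/h = 2×0.0873/15.7
r_cr = 11.1 mm; since the bare radius (7.2 mm) is below r_cr, adding a thin layer of insulation will *increase* heat loss.

r_cr ≈ 11.1 mm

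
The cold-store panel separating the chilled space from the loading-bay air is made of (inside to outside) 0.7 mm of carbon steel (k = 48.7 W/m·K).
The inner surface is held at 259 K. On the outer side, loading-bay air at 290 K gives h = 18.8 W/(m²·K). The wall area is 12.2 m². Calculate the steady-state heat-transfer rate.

Q ≈ 7110 W

Thermal resistances in series:
R_carbon steel = L/(kA) = 0.0007/(48.7×12.2) = 1.178×10^-6 K/W
R_outer film = 1/(h_o·A) = 1/(18.8×12.2) = 0.00436 K/W
R_total = 0.004361 K/W
Q = ΔT / R_total = 31 / 0.004361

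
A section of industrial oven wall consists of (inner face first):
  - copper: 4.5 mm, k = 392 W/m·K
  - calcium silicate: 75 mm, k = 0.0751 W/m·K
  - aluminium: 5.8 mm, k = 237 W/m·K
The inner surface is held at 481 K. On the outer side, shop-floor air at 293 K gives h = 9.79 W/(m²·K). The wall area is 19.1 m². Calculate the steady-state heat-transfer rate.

Using the resistance-network approach (series):
R_copper = L/(kA) = 0.0045/(392×19.1) = 6.01×10^-7 K/W
R_calcium silicate = L/(kA) = 0.075/(0.0751×19.1) = 0.05229 K/W
R_aluminium = L/(kA) = 0.0058/(237×19.1) = 1.281×10^-6 K/W
R_outer film = 1/(h_o·A) = 1/(9.79×19.1) = 0.005348 K/W
R_total = 0.05764 K/W
Q = ΔT / R_total = 188 / 0.05764

Q ≈ 3260 W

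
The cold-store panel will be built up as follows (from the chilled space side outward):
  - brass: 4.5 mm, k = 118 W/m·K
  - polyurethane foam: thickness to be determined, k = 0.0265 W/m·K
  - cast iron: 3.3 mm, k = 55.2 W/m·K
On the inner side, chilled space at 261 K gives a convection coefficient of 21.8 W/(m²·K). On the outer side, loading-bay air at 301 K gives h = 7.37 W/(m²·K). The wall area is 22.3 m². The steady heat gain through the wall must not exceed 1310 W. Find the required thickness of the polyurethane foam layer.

Thermal resistances in series:
R_inner film = 1/(h_i·A) = 1/(21.8×22.3) = 0.002057 K/W
R_brass = L/(kA) = 0.0045/(118×22.3) = 1.71×10^-6 K/W
R_cast iron = L/(kA) = 0.0033/(55.2×22.3) = 2.681×10^-6 K/W
R_outer film = 1/(h_o·A) = 1/(7.37×22.3) = 0.006085 K/W
Sum of the known resistances R_other = 0.008146 K/W
Required total resistance R_tot = ΔT/Q_allow = 40/1310 = 0.03053 K/W
R_polyurethane foam = R_tot − R_other = 0.02239 K/W
L = R·k·A = 0.02239×0.0265×22.3

L ≈ 13.2 mm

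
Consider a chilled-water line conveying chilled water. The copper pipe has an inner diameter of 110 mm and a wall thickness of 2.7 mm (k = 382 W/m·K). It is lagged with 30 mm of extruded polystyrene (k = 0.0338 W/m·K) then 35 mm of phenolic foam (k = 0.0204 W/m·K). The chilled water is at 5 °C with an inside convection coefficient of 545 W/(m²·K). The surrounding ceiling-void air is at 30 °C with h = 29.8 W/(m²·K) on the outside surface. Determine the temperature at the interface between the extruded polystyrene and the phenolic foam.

Per-layer cylindrical resistances, series-summed:
R_inner film = 1/(h_i·2πr₁L) = 1/(545×2π×0.055×1) = 0.00531 K/W
R_copper pipe wall = ln(57.7/55)/(2π×382×1) = 1.997×10^-5 K/W
R_extruded polystyrene = ln(87.7/57.7)/(2π×0.0338×1) = 1.971 K/W
R_phenolic foam = ln(122.7/87.7)/(2π×0.0204×1) = 2.62 K/W
R_outer film = 1/(h_o·2πr_oL) = 1/(29.8×2π×0.1227×1) = 0.04353 K/W
R_total = 4.64 K/W
Q = ΔT/R_total = 25/4.64
Q = 5.39 W/m
T_interface = T_inner + Q·ΣR(inner→interface) = 5 + 5.39×1.977

T ≈ 15.6 °C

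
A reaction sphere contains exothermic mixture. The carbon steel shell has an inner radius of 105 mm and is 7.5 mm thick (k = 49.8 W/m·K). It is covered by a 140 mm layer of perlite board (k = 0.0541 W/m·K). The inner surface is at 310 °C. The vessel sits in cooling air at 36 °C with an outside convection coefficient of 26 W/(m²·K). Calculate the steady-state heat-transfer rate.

Q ≈ 37.5 W

Spherical conduction: R = (1/r_in − 1/r_out)/(4πk) per layer; series-sum.
R_carbon steel shell = (1/0.105 − 1/0.1125)/(4π×49.8) = 0.001015 K/W
R_perlite board = (1/0.1125 − 1/0.2525)/(4π×0.0541) = 7.249 K/W
R_outer film = 1/(h·4πr_o²) = 1/(26×4π×0.2525²) = 0.04801 K/W
R_total = 7.299 K/W
Q = ΔT/R_total = 274/7.299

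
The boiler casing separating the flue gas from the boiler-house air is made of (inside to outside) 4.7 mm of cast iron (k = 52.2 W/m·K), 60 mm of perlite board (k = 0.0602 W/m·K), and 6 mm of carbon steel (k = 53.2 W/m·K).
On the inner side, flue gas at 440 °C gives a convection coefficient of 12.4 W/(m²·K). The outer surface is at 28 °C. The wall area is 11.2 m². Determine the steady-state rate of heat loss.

Series thermal resistances:
R_inner film = 1/(h_i·A) = 1/(12.4×11.2) = 0.0072 K/W
R_cast iron = L/(kA) = 0.0047/(52.2×11.2) = 8.039×10^-6 K/W
R_perlite board = L/(kA) = 0.06/(0.0602×11.2) = 0.08899 K/W
R_carbon steel = L/(kA) = 0.006/(53.2×11.2) = 1.007×10^-5 K/W
R_total = 0.09621 K/W
Q = ΔT / R_total = 412 / 0.09621

Q ≈ 4280 W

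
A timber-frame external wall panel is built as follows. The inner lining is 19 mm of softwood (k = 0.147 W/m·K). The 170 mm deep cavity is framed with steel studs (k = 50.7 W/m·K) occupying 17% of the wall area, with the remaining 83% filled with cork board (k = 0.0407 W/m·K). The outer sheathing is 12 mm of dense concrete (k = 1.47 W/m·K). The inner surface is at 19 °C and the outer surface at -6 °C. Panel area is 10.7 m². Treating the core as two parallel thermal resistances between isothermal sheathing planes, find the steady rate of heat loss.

Q ≈ 1700 W

Sheathing layers in series; stud and cavity paths in parallel between them.
R_inner = 0.019/(0.147×10.7) = 0.01208 K/W
R_stud  = 0.17/(50.7×0.17×10.7) = 0.001843 K/W
R_cav   = 0.17/(0.0407×0.83×10.7) = 0.4703 K/W
1/R_core = 1/R_stud + 1/R_cav → R_core = 0.001836 K/W
R_outer = 0.012/(1.47×10.7) = 7.629×10^-4 K/W
R_total = 0.01468 K/W
Q = ΔT/R_total = 25/0.01468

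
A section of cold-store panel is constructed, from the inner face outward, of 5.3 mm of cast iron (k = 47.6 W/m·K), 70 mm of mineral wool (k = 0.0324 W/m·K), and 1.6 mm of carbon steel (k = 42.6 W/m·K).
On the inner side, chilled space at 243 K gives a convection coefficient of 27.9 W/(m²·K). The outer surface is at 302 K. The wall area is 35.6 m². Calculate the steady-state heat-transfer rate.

Q ≈ 956 W

Treating each layer as a thermal resistance in series:
R_inner film = 1/(h_i·A) = 1/(27.9×35.6) = 0.001007 K/W
R_cast iron = L/(kA) = 0.0053/(47.6×35.6) = 3.128×10^-6 K/W
R_mineral wool = L/(kA) = 0.07/(0.0324×35.6) = 0.06069 K/W
R_carbon steel = L/(kA) = 0.0016/(42.6×35.6) = 1.055×10^-6 K/W
R_total = 0.0617 K/W
Q = ΔT / R_total = 59 / 0.0617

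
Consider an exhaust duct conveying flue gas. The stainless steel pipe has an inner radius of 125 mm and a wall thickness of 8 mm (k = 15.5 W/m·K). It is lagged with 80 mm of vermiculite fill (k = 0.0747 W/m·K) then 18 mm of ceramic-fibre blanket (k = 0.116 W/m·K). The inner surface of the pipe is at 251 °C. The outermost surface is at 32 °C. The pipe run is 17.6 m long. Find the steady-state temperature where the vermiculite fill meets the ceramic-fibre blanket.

T ≈ 53.9 °C

Treating each annulus and film as a series resistance:
R_stainless steel pipe wall = ln(133/125)/(2π×15.5×17.6) = 3.619×10^-5 K/W
R_vermiculite fill = ln(213/133)/(2π×0.0747×17.6) = 0.05701 K/W
R_ceramic-fibre blanket = ln(231/213)/(2π×0.116×17.6) = 0.006324 K/W
R_total = 0.06337 K/W
Q = ΔT/R_total = 219/0.06337
Q = 3460 W
T_interface = T_inner − Q·ΣR(inner→interface) = 251 − 3460×0.05705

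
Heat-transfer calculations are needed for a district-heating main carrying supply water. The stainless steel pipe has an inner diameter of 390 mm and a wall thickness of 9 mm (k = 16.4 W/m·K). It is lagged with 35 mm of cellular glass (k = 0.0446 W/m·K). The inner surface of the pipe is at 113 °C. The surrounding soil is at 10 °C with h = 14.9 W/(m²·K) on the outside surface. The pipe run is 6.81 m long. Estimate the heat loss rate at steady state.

Q ≈ 1150 W

Per-layer cylindrical resistances, series-summed:
R_stainless steel pipe wall = ln(204/195)/(2π×16.4×6.81) = 6.43×10^-5 K/W
R_cellular glass = ln(239/204)/(2π×0.0446×6.81) = 0.08297 K/W
R_outer film = 1/(h_o·2πr_oL) = 1/(14.9×2π×0.239×6.81) = 0.006563 K/W
R_total = 0.0896 K/W
Q = ΔT/R_total = 103/0.0896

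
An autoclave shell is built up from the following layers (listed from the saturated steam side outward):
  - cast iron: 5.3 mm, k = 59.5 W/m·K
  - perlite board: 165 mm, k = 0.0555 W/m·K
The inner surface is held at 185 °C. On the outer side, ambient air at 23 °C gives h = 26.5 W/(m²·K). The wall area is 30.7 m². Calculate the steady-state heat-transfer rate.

Q ≈ 1650 W

Using the resistance-network approach (series):
R_cast iron = L/(kA) = 0.0053/(59.5×30.7) = 2.901×10^-6 K/W
R_perlite board = L/(kA) = 0.165/(0.0555×30.7) = 0.09684 K/W
R_outer film = 1/(h_o·A) = 1/(26.5×30.7) = 0.001229 K/W
R_total = 0.09807 K/W
Q = ΔT / R_total = 162 / 0.09807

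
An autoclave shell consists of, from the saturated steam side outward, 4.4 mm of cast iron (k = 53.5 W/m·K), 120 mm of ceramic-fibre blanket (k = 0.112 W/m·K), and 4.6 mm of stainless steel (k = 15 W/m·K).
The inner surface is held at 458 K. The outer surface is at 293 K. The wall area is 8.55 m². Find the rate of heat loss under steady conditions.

Treating each layer as a thermal resistance in series:
R_cast iron = L/(kA) = 0.0044/(53.5×8.55) = 9.619×10^-6 K/W
R_ceramic-fibre blanket = L/(kA) = 0.12/(0.112×8.55) = 0.1253 K/W
R_stainless steel = L/(kA) = 0.0046/(15×8.55) = 3.587×10^-5 K/W
R_total = 0.1254 K/W
Q = ΔT / R_total = 165 / 0.1254

Q ≈ 1320 W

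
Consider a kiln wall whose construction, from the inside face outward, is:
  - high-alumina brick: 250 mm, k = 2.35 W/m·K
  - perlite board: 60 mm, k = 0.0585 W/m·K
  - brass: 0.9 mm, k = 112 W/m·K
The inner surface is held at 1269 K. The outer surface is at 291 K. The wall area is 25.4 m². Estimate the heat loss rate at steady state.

Thermal resistances in series:
R_high-alumina brick = L/(kA) = 0.25/(2.35×25.4) = 0.004188 K/W
R_perlite board = L/(kA) = 0.06/(0.0585×25.4) = 0.04038 K/W
R_brass = L/(kA) = 0.0009/(112×25.4) = 3.164×10^-7 K/W
R_total = 0.04457 K/W
Q = ΔT / R_total = 978 / 0.04457

Q ≈ 21900 W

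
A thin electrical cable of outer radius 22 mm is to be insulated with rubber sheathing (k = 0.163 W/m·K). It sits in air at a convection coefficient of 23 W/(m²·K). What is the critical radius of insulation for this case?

For a cylinder r_cr = k/h = 0.163/23
r_cr = 7.09 mm; since the bare radius (22 mm) is above r_cr, any added insulation will reduce heat loss.

r_cr ≈ 7.09 mm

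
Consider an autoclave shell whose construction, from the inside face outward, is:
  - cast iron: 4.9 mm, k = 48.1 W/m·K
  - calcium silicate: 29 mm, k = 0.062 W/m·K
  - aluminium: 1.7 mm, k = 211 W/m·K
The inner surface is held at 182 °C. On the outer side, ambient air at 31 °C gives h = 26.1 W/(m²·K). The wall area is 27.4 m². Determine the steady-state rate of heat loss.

Q ≈ 8170 W

Treating each layer as a thermal resistance in series:
R_cast iron = L/(kA) = 0.0049/(48.1×27.4) = 3.718×10^-6 K/W
R_calcium silicate = L/(kA) = 0.029/(0.062×27.4) = 0.01707 K/W
R_aluminium = L/(kA) = 0.0017/(211×27.4) = 2.94×10^-7 K/W
R_outer film = 1/(h_o·A) = 1/(26.1×27.4) = 0.001398 K/W
R_total = 0.01847 K/W
Q = ΔT / R_total = 151 / 0.01847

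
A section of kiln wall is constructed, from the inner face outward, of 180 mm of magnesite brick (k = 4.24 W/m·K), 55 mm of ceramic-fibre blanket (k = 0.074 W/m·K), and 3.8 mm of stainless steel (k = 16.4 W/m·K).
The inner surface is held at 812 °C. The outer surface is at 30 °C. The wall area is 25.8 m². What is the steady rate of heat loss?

Q ≈ 25700 W

Series thermal resistances:
R_magnesite brick = L/(kA) = 0.18/(4.24×25.8) = 0.001645 K/W
R_ceramic-fibre blanket = L/(kA) = 0.055/(0.074×25.8) = 0.02881 K/W
R_stainless steel = L/(kA) = 0.0038/(16.4×25.8) = 8.981×10^-6 K/W
R_total = 0.03046 K/W
Q = ΔT / R_total = 782 / 0.03046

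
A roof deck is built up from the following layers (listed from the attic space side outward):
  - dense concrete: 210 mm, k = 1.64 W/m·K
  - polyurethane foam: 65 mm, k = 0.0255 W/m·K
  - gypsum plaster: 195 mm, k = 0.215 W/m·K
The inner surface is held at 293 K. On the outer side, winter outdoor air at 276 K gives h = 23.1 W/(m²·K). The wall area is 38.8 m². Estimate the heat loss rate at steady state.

Treating each layer as a thermal resistance in series:
R_dense concrete = L/(kA) = 0.21/(1.64×38.8) = 0.0033 K/W
R_polyurethane foam = L/(kA) = 0.065/(0.0255×38.8) = 0.0657 K/W
R_gypsum plaster = L/(kA) = 0.195/(0.215×38.8) = 0.02338 K/W
R_outer film = 1/(h_o·A) = 1/(23.1×38.8) = 0.001116 K/W
R_total = 0.09349 K/W
Q = ΔT / R_total = 17 / 0.09349

Q ≈ 182 W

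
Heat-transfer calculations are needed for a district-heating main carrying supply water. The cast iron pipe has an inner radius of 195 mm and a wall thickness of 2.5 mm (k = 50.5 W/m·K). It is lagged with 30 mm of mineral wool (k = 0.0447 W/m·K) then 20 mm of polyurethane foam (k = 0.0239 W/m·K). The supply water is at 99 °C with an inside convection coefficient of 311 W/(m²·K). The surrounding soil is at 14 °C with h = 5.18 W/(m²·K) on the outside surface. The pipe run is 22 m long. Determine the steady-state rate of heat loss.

Per-layer cylindrical resistances, series-summed:
R_inner film = 1/(h_i·2πr₁L) = 1/(311×2π×0.195×22) = 1.193×10^-4 K/W
R_cast iron pipe wall = ln(197.5/195)/(2π×50.5×22) = 1.825×10^-6 K/W
R_mineral wool = ln(227.5/197.5)/(2π×0.0447×22) = 0.02289 K/W
R_polyurethane foam = ln(247.5/227.5)/(2π×0.0239×22) = 0.0255 K/W
R_outer film = 1/(h_o·2πr_oL) = 1/(5.18×2π×0.2475×22) = 0.005643 K/W
R_total = 0.05416 K/W
Q = ΔT/R_total = 85/0.05416

Q ≈ 1570 W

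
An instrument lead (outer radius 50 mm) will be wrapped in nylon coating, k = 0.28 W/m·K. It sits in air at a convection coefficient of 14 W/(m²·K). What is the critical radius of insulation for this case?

For a cylinder r_cr = k/h = 0.28/14
r_cr = 20 mm; since the bare radius (50 mm) is above r_cr, any added insulation will reduce heat loss.

r_cr ≈ 20 mm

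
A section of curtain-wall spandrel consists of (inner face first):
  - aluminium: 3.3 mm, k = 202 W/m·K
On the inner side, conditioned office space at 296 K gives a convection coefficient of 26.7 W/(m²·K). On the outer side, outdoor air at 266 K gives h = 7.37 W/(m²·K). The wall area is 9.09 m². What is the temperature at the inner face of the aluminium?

Thermal resistances in series:
R_inner film = 1/(h_i·A) = 1/(26.7×9.09) = 0.00412 K/W
R_aluminium = L/(kA) = 0.0033/(202×9.09) = 1.797×10^-6 K/W
R_outer film = 1/(h_o·A) = 1/(7.37×9.09) = 0.01493 K/W
R_total = 0.01905 K/W;  Q = ΔT/R_total = 30/0.01905 = 1575 W
T_interface = T_inner − Q·ΣR(inner→interface) = 296 − 1570×0.00412

T ≈ 290 K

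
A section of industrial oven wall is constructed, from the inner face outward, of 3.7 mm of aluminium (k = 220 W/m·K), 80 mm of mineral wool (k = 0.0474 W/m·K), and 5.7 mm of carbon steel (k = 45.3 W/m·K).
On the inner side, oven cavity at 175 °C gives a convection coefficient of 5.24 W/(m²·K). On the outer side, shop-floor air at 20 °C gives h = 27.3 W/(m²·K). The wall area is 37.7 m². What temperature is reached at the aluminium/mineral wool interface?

T ≈ 160 °C

Model the wall as resistances in series:
R_inner film = 1/(h_i·A) = 1/(5.24×37.7) = 0.005062 K/W
R_aluminium = L/(kA) = 0.0037/(220×37.7) = 4.461×10^-7 K/W
R_mineral wool = L/(kA) = 0.08/(0.0474×37.7) = 0.04477 K/W
R_carbon steel = L/(kA) = 0.0057/(45.3×37.7) = 3.338×10^-6 K/W
R_outer film = 1/(h_o·A) = 1/(27.3×37.7) = 9.716×10^-4 K/W
R_total = 0.05081 K/W;  Q = ΔT/R_total = 155/0.05081 = 3051 W
T_interface = T_inner − Q·ΣR(inner→interface) = 175 − 3050×0.005063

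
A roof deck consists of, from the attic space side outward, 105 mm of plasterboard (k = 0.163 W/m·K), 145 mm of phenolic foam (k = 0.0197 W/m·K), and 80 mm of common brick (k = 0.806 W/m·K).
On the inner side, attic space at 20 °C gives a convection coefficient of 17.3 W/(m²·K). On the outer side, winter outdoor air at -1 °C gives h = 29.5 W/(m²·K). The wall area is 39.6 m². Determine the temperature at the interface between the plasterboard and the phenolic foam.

Treating each layer as a thermal resistance in series:
R_inner film = 1/(h_i·A) = 1/(17.3×39.6) = 0.00146 K/W
R_plasterboard = L/(kA) = 0.105/(0.163×39.6) = 0.01627 K/W
R_phenolic foam = L/(kA) = 0.145/(0.0197×39.6) = 0.1859 K/W
R_common brick = L/(kA) = 0.08/(0.806×39.6) = 0.002506 K/W
R_outer film = 1/(h_o·A) = 1/(29.5×39.6) = 8.56×10^-4 K/W
R_total = 0.207 K/W;  Q = ΔT/R_total = 21/0.207 = 101.5 W
T_interface = T_inner − Q·ΣR(inner→interface) = 20 − 101×0.01773

T ≈ 18.2 °C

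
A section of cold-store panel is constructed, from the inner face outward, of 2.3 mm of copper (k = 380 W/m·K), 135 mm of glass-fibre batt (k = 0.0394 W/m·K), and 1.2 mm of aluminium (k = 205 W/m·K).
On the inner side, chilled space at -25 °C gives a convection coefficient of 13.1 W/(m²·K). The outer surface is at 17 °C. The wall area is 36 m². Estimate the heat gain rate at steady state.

Thermal resistances in series:
R_inner film = 1/(h_i·A) = 1/(13.1×36) = 0.00212 K/W
R_copper = L/(kA) = 0.0023/(380×36) = 1.681×10^-7 K/W
R_glass-fibre batt = L/(kA) = 0.135/(0.0394×36) = 0.09518 K/W
R_aluminium = L/(kA) = 0.0012/(205×36) = 1.626×10^-7 K/W
R_total = 0.0973 K/W
Q = ΔT / R_total = 42 / 0.0973

Q ≈ 432 W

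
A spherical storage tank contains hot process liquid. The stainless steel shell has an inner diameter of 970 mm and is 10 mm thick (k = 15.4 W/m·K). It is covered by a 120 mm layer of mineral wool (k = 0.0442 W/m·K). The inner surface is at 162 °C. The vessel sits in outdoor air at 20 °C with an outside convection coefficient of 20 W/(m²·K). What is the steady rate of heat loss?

For a spherical shell R = (1/r₁ − 1/r₂)/(4πk); film R = 1/(h·4πr²). In series:
R_stainless steel shell = (1/0.485 − 1/0.495)/(4π×15.4) = 2.152×10^-4 K/W
R_mineral wool = (1/0.495 − 1/0.615)/(4π×0.0442) = 0.7097 K/W
R_outer film = 1/(h·4πr_o²) = 1/(20×4π×0.615²) = 0.01052 K/W
R_total = 0.7204 K/W
Q = ΔT/R_total = 142/0.7204

Q ≈ 197 W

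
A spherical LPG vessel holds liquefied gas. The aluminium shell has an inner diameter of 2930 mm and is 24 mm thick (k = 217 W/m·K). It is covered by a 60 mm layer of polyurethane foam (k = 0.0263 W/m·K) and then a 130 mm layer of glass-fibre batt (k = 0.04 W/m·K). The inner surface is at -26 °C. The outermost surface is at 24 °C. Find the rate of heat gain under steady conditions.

Q ≈ 281 W

For a spherical shell R = (1/r₁ − 1/r₂)/(4πk); film R = 1/(h·4πr²). In series:
R_aluminium shell = (1/1.465 − 1/1.489)/(4π×217) = 4.035×10^-6 K/W
R_polyurethane foam = (1/1.489 − 1/1.549)/(4π×0.0263) = 0.07871 K/W
R_glass-fibre batt = (1/1.549 − 1/1.679)/(4π×0.04) = 0.09944 K/W
R_total = 0.1782 K/W
Q = ΔT/R_total = 50/0.1782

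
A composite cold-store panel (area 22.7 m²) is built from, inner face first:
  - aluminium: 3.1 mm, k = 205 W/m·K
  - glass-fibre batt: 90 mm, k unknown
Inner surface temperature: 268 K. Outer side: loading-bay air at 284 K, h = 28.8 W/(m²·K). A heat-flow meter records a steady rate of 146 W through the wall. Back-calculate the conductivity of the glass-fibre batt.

k ≈ 0.0367 W/(m·K)

Thermal resistances in series:
R_aluminium = L/(kA) = 0.0031/(205×22.7) = 6.662×10^-7 K/W
R_outer film = 1/(h_o·A) = 1/(28.8×22.7) = 0.00153 K/W
Sum of known resistances R_other = 0.00153 K/W
Total R = ΔT/Q = 16/146 = 0.1096 K/W
R_glass-fibre batt = R_total − R_other = 0.1081 K/W
k = L/(R·A) = 0.09/(0.1081×22.7)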